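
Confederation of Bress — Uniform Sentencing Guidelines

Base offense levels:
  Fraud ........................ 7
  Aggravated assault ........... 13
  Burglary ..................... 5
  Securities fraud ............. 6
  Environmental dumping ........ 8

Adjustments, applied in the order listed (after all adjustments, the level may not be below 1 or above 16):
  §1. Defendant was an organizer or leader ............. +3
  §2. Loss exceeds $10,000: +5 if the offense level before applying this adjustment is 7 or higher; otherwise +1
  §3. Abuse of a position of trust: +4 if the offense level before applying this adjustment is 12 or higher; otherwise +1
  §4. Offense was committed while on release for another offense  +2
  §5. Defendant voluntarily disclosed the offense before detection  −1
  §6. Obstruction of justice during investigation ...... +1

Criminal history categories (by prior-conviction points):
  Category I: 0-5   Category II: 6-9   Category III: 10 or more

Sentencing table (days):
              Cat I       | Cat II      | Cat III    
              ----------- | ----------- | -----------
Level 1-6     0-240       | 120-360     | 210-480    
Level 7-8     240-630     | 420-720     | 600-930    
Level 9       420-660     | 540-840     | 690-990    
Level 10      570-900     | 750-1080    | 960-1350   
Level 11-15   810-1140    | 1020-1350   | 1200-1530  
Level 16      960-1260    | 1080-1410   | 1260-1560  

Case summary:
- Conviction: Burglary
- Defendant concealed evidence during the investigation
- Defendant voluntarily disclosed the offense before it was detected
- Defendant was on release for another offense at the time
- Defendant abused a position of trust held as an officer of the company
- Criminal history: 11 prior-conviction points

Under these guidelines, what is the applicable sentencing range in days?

Base offense level for burglary: 5.
§1 does not apply.
§3 applies (level before this adjustment is 5 < 12, so +1): 5 + 1 = 6.
§4 applies: 6 + 2 = 8.
§5 applies: 8 − 1 = 7.
§6 applies: 7 + 1 = 8.
Final offense level: 8.
Criminal history: 11 prior points → Category III (10+).
Level 8 falls in the 7-8 band.
Grid: Level 7-8 × Category III = 600-930 days.

600-930 days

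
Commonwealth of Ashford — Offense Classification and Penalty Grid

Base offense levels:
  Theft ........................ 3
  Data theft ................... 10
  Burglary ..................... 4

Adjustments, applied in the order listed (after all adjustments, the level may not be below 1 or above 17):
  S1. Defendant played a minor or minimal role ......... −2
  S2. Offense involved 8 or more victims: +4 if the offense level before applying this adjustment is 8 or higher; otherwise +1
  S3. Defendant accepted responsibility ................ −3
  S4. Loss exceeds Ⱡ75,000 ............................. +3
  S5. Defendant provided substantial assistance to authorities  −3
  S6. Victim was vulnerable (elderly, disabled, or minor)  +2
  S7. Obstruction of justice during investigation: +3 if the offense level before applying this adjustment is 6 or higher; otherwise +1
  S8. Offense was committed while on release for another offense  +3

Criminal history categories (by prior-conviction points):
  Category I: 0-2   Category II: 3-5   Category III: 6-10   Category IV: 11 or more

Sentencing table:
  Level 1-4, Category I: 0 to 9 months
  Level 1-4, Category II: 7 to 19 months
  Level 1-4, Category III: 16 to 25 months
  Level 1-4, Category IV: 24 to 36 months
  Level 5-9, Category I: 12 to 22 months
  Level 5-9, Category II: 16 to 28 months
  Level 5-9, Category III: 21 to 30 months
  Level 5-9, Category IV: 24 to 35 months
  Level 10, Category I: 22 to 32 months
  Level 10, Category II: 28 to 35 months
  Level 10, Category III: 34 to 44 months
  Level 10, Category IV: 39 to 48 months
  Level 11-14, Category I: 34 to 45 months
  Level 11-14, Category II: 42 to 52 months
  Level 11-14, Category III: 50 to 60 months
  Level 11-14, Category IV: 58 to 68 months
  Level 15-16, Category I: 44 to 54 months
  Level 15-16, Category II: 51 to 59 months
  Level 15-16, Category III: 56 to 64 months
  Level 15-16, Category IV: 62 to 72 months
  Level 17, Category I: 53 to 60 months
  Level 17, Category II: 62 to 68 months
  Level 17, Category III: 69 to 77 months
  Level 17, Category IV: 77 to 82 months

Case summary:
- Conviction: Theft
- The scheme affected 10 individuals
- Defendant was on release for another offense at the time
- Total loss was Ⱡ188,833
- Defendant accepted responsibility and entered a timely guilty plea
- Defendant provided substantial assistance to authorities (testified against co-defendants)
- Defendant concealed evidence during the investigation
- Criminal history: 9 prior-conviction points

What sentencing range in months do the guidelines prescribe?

21-30 months

Base offense level for theft: 3.
S2 applies (level before this adjustment is 3 < 8, so +1): 3 + 1 = 4.
S3 applies: 4 − 3 = 1.
S4 applies: 1 + 3 = 4.
S5 applies: 4 − 3 = 1.
S7 applies (level before this adjustment is 1 < 6, so +1): 1 + 1 = 2.
S8 applies: 2 + 3 = 5.
Final offense level: 5.
Criminal history: 9 prior points → Category III (6-10).
Level 5 falls in the 5-9 band.
Grid: Level 5-9 × Category III = 21-30 months.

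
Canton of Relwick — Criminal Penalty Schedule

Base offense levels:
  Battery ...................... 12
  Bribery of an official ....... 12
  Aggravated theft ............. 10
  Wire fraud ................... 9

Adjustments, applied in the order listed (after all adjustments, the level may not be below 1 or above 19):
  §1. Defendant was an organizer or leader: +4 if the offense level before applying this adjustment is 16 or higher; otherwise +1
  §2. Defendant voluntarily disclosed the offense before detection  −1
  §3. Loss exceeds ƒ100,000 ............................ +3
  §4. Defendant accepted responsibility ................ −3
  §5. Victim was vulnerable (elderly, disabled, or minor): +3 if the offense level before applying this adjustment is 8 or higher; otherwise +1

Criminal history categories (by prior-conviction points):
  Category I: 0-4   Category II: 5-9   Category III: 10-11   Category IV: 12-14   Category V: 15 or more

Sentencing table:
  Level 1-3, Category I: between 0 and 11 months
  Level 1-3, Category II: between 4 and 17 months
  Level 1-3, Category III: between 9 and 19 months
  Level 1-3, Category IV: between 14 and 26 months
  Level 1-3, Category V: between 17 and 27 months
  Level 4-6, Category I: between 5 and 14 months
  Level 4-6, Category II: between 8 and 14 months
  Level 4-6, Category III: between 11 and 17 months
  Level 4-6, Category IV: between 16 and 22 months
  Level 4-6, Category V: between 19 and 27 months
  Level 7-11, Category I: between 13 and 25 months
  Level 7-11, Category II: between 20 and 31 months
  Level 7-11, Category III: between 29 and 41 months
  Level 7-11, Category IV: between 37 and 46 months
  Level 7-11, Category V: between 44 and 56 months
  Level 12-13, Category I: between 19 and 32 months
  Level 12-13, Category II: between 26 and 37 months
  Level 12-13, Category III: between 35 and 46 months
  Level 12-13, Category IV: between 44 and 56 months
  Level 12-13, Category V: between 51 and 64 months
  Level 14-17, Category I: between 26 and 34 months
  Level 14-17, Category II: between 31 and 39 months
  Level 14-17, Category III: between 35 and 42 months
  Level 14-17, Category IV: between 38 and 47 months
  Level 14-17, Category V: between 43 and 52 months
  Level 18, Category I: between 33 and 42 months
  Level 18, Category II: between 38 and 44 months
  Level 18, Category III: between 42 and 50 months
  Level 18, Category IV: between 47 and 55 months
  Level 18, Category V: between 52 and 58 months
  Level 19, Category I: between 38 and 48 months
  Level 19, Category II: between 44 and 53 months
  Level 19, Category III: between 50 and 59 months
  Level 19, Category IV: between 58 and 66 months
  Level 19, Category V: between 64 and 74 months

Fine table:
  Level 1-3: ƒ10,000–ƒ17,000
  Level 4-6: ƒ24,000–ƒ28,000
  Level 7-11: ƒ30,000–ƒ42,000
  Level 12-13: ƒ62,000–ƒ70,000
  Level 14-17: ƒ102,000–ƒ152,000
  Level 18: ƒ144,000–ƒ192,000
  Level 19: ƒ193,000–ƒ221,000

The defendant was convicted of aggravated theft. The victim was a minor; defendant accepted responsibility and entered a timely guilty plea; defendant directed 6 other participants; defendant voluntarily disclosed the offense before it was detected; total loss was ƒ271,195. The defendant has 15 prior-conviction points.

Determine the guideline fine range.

Base offense level for aggravated theft: 10.
§1 applies (level before this adjustment is 10 < 16, so +1): 10 + 1 = 11.
§2 applies: 11 − 1 = 10.
§3 applies: 10 + 3 = 13.
§4 applies: 13 − 3 = 10.
§5 applies (level before this adjustment is 10 ≥ 8, so +3): 10 + 3 = 13.
Final offense level: 13.
Level 13 falls in the 12-13 band.
Fine table: Level 12-13 → ƒ62,000–ƒ70,000.

ƒ62,000–ƒ70,000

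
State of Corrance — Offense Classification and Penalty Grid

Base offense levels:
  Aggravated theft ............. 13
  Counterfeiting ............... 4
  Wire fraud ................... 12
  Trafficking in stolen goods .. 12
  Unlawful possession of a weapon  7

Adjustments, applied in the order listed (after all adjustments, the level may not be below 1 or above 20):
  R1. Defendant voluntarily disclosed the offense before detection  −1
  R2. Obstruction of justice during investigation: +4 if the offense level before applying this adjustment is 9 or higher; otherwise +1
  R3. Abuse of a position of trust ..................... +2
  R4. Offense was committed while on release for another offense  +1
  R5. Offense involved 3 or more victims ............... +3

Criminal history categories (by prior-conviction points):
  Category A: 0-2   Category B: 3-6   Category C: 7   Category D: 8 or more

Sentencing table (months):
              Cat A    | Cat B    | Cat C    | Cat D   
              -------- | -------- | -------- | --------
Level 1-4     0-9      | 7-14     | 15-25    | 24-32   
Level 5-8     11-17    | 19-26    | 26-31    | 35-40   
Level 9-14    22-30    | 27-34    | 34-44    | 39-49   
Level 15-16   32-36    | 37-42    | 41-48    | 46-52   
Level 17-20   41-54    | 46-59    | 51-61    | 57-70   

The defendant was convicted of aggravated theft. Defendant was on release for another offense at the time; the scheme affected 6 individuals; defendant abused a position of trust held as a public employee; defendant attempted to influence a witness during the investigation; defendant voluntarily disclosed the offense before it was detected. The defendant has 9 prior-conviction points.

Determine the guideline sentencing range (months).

Base offense level for aggravated theft: 13.
R1 applies: 13 − 1 = 12.
R2 applies (level before this adjustment is 12 ≥ 9, so +4): 12 + 4 = 16.
R3 applies: 16 + 2 = 18.
R4 applies: 18 + 1 = 19.
R5 applies: 19 + 3 = 22.
Level 22 exceeds the maximum of 20; capped at 20.
Final offense level: 20.
Criminal history: 9 prior points → Category D (8+).
Level 20 falls in the 17-20 band.
Grid: Level 17-20 × Category D = 57-70 months.

57-70 months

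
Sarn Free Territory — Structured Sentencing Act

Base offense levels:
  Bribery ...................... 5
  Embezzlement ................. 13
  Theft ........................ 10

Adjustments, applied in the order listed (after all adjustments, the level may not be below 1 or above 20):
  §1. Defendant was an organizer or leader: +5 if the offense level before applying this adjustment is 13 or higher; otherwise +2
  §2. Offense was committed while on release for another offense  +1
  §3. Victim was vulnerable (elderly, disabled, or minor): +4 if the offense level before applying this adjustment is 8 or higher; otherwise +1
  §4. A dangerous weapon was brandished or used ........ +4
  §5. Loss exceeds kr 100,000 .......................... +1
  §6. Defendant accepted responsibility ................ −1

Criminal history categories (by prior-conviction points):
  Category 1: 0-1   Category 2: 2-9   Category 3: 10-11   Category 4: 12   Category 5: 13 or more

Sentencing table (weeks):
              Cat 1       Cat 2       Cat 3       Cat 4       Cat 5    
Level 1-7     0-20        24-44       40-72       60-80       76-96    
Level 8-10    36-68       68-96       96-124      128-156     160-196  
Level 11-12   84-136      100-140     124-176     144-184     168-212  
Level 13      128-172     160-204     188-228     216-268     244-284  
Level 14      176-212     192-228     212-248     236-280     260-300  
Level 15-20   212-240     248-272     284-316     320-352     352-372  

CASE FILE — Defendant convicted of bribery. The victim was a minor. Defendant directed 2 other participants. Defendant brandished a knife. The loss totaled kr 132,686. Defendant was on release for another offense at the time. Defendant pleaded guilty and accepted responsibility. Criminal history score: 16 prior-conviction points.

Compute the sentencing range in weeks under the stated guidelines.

Base offense level for bribery: 5.
§1 applies (level before this adjustment is 5 < 13, so +2): 5 + 2 = 7.
§2 applies: 7 + 1 = 8.
§3 applies (level before this adjustment is 8 ≥ 8, so +4): 8 + 4 = 12.
§4 applies: 12 + 4 = 16.
§5 applies: 16 + 1 = 17.
§6 applies: 17 − 1 = 16.
Final offense level: 16.
Criminal history: 16 prior points → Category 5 (13+).
Level 16 falls in the 15-20 band.
Grid: Level 15-20 × Category 5 = 352-372 weeks.

352-372 weeks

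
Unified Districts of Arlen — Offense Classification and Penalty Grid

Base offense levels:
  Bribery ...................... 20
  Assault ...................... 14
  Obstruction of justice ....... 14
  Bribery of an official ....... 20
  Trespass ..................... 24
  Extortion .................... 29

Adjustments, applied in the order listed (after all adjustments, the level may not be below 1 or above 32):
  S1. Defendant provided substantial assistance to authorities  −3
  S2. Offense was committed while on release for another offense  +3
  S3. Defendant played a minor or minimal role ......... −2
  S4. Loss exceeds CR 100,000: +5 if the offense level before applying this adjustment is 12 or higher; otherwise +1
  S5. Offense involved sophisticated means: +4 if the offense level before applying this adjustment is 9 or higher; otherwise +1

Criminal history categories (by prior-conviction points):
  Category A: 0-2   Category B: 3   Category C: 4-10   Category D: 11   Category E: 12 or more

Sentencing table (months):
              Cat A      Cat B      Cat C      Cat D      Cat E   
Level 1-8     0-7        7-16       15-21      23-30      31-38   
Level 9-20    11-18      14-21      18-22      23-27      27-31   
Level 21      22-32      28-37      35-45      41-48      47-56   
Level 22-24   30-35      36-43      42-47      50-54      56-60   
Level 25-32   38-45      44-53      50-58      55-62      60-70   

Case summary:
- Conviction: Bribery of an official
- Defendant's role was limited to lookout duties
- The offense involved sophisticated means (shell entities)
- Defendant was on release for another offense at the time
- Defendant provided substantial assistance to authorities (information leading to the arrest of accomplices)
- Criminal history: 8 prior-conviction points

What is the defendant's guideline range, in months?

42-47 months

Base offense level for bribery of an official: 20.
S1 applies: 20 − 3 = 17.
S2 applies: 17 + 3 = 20.
S3 applies: 20 − 2 = 18.
S5 applies (level before this adjustment is 18 ≥ 9, so +4): 18 + 4 = 22.
Final offense level: 22.
Criminal history: 8 prior points → Category C (4-10).
Level 22 falls in the 22-24 band.
Grid: Level 22-24 × Category C = 42-47 months.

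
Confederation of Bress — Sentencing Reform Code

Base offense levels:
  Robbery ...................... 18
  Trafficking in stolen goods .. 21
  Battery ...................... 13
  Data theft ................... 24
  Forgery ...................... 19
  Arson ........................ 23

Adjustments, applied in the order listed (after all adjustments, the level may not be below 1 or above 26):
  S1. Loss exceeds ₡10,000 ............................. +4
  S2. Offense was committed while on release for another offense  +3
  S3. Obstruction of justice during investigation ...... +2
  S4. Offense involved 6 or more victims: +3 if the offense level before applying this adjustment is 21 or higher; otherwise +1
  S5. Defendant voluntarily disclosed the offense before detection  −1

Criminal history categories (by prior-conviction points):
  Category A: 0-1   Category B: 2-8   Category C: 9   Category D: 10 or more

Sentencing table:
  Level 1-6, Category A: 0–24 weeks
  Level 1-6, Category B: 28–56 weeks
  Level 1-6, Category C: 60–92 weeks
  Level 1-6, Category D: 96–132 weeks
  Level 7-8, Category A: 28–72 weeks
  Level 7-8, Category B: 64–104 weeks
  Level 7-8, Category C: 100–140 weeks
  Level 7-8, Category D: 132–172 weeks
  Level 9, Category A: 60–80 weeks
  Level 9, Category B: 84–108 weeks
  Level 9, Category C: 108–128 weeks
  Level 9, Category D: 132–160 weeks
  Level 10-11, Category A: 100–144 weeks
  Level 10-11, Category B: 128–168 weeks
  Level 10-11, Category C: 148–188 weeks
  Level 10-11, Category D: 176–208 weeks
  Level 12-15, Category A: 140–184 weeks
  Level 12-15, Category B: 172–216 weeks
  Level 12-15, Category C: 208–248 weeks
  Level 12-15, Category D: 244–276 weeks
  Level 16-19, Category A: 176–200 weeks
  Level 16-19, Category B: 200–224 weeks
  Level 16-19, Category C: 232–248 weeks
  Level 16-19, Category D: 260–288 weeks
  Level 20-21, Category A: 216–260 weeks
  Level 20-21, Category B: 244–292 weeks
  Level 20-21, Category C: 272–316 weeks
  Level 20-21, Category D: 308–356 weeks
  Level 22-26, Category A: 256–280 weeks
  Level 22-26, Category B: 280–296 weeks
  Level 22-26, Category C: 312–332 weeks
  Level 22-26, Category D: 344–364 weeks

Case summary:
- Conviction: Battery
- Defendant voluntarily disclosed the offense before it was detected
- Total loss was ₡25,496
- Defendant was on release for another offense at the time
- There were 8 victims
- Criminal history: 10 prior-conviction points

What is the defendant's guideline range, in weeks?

Base offense level for battery: 13.
S1 applies: 13 + 4 = 17.
S2 applies: 17 + 3 = 20.
S4 applies (level before this adjustment is 20 < 21, so +1): 20 + 1 = 21.
S5 applies: 21 − 1 = 20.
Final offense level: 20.
Criminal history: 10 prior points → Category D (10+).
Level 20 falls in the 20-21 band.
Grid: Level 20-21 × Category D = 308-356 weeks.

308-356 weeks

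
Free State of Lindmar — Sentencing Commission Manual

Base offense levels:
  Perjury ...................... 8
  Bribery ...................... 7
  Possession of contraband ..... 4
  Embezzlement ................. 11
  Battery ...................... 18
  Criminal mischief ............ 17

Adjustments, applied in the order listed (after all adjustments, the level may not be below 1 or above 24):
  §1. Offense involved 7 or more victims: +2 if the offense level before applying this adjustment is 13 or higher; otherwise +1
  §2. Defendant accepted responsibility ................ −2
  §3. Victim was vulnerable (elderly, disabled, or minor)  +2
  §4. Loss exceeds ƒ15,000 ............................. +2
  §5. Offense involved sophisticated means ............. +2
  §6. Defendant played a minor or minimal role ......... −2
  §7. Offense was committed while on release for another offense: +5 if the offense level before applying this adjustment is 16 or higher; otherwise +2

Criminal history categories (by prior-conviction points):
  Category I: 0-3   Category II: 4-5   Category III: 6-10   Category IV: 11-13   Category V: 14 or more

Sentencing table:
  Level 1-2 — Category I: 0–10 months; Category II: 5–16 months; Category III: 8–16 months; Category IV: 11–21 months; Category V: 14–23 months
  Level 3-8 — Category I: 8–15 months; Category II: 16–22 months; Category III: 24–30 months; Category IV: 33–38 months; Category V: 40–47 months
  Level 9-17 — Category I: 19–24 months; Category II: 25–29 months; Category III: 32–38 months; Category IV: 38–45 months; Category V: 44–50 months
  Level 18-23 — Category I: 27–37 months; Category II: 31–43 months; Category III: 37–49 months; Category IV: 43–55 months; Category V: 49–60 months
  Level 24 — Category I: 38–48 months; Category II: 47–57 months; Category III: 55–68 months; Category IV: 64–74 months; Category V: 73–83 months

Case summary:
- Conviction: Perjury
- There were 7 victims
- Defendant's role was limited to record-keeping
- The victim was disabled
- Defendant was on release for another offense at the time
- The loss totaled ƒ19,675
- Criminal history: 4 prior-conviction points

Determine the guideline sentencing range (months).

25-29 months

Base offense level for perjury: 8.
§1 applies (level before this adjustment is 8 < 13, so +1): 8 + 1 = 9.
§2 does not apply.
§3 applies: 9 + 2 = 11.
§4 applies: 11 + 2 = 13.
§5 does not apply.
§6 applies: 13 − 2 = 11.
§7 applies (level before this adjustment is 11 < 16, so +2): 11 + 2 = 13.
Final offense level: 13.
Criminal history: 4 prior points → Category II (4-5).
Level 13 falls in the 9-17 band.
Grid: Level 9-17 × Category II = 25-29 months.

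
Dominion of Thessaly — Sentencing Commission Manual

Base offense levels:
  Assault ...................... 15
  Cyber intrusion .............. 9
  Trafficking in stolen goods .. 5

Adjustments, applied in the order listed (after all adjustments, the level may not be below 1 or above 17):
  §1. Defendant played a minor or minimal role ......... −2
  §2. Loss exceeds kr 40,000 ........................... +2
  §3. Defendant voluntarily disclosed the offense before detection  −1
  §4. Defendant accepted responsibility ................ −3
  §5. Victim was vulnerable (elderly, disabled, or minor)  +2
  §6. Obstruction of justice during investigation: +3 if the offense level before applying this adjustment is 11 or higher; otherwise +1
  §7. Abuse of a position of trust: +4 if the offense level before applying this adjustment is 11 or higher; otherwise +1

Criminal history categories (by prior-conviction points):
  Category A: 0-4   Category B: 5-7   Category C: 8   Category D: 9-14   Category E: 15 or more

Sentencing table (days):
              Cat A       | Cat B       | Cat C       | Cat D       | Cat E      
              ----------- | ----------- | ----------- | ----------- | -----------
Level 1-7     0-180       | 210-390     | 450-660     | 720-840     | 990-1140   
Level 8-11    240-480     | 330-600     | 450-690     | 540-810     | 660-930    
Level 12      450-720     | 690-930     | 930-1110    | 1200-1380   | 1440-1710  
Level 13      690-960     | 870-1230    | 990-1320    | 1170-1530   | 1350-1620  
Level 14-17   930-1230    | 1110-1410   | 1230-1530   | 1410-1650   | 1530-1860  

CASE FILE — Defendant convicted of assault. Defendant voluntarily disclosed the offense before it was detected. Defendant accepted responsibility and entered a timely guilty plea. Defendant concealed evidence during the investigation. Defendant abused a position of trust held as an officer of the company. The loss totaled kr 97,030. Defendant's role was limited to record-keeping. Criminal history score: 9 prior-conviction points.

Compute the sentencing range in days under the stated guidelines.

Base offense level for assault: 15.
§1 applies: 15 − 2 = 13.
§2 applies: 13 + 2 = 15.
§3 applies: 15 − 1 = 14.
§4 applies: 14 − 3 = 11.
§5 does not apply.
§6 applies (level before this adjustment is 11 ≥ 11, so +3): 11 + 3 = 14.
§7 applies (level before this adjustment is 14 ≥ 11, so +4): 14 + 4 = 18.
Level 18 exceeds the maximum of 17; capped at 17.
Final offense level: 17.
Criminal history: 9 prior points → Category D (9-14).
Level 17 falls in the 14-17 band.
Grid: Level 14-17 × Category D = 1410-1650 days.

1410-1650 days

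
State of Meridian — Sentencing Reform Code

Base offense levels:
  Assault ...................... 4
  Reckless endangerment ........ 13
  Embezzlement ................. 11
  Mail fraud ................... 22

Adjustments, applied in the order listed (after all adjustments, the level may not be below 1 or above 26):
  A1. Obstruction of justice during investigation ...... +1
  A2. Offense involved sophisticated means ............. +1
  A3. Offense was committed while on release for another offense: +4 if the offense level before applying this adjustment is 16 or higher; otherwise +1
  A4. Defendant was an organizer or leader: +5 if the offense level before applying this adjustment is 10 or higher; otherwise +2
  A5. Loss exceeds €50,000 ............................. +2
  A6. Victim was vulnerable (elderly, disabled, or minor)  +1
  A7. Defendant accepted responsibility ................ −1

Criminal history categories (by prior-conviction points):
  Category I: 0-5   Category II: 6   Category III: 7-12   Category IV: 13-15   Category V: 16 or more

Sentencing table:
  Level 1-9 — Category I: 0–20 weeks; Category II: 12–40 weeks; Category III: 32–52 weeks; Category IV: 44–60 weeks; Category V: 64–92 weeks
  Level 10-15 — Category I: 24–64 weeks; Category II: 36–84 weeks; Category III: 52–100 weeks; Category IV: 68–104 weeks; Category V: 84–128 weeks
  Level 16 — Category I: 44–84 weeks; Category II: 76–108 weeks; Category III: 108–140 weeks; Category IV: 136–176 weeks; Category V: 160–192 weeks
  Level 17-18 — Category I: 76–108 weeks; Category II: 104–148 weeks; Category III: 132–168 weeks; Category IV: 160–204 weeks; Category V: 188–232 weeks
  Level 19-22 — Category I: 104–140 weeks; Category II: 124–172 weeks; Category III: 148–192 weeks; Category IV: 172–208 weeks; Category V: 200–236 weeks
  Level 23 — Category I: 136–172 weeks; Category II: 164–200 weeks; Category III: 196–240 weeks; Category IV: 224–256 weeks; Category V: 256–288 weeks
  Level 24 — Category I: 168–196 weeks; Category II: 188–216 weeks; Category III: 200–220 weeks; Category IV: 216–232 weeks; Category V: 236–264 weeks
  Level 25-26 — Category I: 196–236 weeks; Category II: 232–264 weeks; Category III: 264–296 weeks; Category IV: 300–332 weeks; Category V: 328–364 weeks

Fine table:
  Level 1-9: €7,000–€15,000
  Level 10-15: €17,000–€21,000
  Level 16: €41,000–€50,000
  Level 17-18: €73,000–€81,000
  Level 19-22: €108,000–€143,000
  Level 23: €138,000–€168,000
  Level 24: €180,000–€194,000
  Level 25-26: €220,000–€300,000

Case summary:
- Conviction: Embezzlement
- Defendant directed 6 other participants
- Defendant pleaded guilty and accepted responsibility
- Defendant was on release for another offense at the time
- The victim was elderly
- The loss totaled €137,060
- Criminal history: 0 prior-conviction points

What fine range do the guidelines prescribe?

€108,000–€143,000

Base offense level for embezzlement: 11.
A1 does not apply.
A2 does not apply.
A3 applies (level before this adjustment is 11 < 16, so +1): 11 + 1 = 12.
A4 applies (level before this adjustment is 12 ≥ 10, so +5): 12 + 5 = 17.
A5 applies: 17 + 2 = 19.
A6 applies: 19 + 1 = 20.
A7 applies: 20 − 1 = 19.
Final offense level: 19.
Level 19 falls in the 19-22 band.
Fine table: Level 19-22 → €108,000–€143,000.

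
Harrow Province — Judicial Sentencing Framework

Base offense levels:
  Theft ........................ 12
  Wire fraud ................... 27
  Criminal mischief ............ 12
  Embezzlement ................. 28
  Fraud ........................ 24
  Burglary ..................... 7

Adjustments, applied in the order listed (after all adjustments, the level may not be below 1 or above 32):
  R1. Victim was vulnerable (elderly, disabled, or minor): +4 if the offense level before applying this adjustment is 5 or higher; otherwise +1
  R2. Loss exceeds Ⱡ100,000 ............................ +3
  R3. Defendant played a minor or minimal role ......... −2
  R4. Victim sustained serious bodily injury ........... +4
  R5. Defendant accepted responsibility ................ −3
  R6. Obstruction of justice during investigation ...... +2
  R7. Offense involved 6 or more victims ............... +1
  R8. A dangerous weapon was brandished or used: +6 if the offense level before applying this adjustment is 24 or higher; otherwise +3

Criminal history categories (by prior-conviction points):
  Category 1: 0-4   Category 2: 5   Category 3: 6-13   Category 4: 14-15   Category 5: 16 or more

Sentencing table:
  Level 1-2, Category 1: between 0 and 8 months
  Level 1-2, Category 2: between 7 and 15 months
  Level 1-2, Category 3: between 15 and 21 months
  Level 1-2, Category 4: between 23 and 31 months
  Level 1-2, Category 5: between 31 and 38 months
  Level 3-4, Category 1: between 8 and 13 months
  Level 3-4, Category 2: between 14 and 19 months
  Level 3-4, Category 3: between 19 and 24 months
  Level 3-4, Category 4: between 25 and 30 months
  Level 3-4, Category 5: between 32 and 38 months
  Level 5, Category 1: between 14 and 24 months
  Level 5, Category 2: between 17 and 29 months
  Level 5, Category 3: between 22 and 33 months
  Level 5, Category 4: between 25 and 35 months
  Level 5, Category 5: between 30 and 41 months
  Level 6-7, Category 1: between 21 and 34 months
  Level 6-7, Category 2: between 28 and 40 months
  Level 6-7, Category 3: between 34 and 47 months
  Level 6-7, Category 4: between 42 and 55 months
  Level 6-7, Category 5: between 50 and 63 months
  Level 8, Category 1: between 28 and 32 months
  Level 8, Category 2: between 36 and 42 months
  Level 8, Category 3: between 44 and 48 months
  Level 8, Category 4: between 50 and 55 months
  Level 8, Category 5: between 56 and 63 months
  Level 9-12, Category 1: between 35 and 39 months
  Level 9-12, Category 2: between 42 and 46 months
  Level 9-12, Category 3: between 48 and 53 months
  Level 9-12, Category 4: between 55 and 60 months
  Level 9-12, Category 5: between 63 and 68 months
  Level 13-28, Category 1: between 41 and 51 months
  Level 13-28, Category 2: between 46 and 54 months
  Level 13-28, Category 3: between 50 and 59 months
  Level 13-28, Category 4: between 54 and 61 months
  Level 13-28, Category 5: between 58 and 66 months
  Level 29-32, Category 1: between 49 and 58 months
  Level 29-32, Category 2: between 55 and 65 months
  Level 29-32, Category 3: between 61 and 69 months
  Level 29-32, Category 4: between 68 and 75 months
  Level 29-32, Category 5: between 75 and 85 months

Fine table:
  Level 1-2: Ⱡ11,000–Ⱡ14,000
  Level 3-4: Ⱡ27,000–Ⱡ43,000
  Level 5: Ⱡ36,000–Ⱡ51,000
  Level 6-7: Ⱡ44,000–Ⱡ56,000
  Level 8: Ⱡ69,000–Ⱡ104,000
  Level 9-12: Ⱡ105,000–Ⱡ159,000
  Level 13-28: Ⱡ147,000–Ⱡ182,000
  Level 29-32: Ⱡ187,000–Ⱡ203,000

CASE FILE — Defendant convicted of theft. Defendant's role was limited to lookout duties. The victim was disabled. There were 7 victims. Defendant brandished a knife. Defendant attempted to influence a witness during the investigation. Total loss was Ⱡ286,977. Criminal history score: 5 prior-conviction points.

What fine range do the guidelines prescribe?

Ⱡ147,000–Ⱡ182,000

Base offense level for theft: 12.
R1 applies (level before this adjustment is 12 ≥ 5, so +4): 12 + 4 = 16.
R2 applies: 16 + 3 = 19.
R3 applies: 19 − 2 = 17.
R5 does not apply.
R6 applies: 17 + 2 = 19.
R7 applies: 19 + 1 = 20.
R8 applies (level before this adjustment is 20 < 24, so +3): 20 + 3 = 23.
Final offense level: 23.
Level 23 falls in the 13-28 band.
Fine table: Level 13-28 → Ⱡ147,000–Ⱡ182,000.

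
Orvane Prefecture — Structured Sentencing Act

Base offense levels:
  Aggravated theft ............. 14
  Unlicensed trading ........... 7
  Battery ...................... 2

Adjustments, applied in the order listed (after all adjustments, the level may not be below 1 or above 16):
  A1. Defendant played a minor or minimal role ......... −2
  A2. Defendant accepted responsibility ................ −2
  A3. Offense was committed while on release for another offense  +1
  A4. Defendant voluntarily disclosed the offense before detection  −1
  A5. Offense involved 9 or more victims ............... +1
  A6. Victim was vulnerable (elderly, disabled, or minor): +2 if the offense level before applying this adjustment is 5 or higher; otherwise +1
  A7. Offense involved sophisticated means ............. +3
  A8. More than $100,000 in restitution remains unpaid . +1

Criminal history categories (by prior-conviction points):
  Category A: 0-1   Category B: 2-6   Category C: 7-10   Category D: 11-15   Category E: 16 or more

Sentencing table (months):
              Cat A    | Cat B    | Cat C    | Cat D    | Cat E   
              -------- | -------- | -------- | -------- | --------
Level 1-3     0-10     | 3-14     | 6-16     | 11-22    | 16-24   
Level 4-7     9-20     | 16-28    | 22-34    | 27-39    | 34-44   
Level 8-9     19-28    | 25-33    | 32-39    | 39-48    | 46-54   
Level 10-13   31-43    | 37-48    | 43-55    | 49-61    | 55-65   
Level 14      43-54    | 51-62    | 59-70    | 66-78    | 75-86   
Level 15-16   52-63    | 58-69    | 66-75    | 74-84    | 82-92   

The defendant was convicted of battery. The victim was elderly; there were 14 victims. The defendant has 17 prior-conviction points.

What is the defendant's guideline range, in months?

34-44 months

Base offense level for battery: 2.
A2 does not apply.
A4 does not apply.
A5 applies: 2 + 1 = 3.
A6 applies (level before this adjustment is 3 < 5, so +1): 3 + 1 = 4.
A8 does not apply.
Final offense level: 4.
Criminal history: 17 prior points → Category E (16+).
Level 4 falls in the 4-7 band.
Grid: Level 4-7 × Category E = 34-44 months.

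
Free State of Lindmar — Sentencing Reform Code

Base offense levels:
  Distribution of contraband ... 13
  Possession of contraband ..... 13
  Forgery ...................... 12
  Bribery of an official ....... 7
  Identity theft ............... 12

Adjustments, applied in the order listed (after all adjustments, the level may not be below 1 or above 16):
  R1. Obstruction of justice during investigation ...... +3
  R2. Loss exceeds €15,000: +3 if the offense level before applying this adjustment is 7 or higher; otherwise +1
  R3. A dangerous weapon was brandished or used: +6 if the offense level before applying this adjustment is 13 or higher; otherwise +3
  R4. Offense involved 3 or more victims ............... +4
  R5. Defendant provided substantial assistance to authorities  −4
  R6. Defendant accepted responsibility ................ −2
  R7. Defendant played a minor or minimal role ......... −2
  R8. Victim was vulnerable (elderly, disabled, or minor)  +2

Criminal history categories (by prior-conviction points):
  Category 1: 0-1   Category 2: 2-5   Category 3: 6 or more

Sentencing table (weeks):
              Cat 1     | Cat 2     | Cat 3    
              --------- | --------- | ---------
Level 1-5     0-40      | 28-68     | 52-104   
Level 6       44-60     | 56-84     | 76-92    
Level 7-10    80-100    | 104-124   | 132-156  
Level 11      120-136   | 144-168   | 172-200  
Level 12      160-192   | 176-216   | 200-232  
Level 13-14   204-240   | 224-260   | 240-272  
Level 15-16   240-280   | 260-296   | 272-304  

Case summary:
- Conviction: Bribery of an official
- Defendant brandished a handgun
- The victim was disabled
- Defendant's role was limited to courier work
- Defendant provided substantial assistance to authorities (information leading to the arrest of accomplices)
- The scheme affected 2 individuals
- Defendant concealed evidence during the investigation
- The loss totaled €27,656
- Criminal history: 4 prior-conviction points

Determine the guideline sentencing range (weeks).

Base offense level for bribery of an official: 7.
R1 applies: 7 + 3 = 10.
R2 applies (level before this adjustment is 10 ≥ 7, so +3): 10 + 3 = 13.
R3 applies (level before this adjustment is 13 ≥ 13, so +6): 13 + 6 = 19.
R4 does not apply.
R5 applies: 19 − 4 = 15.
R6 does not apply.
R7 applies: 15 − 2 = 13.
R8 applies: 13 + 2 = 15.
Final offense level: 15.
Criminal history: 4 prior points → Category 2 (2-5).
Level 15 falls in the 15-16 band.
Grid: Level 15-16 × Category 2 = 260-296 weeks.

260-296 weeks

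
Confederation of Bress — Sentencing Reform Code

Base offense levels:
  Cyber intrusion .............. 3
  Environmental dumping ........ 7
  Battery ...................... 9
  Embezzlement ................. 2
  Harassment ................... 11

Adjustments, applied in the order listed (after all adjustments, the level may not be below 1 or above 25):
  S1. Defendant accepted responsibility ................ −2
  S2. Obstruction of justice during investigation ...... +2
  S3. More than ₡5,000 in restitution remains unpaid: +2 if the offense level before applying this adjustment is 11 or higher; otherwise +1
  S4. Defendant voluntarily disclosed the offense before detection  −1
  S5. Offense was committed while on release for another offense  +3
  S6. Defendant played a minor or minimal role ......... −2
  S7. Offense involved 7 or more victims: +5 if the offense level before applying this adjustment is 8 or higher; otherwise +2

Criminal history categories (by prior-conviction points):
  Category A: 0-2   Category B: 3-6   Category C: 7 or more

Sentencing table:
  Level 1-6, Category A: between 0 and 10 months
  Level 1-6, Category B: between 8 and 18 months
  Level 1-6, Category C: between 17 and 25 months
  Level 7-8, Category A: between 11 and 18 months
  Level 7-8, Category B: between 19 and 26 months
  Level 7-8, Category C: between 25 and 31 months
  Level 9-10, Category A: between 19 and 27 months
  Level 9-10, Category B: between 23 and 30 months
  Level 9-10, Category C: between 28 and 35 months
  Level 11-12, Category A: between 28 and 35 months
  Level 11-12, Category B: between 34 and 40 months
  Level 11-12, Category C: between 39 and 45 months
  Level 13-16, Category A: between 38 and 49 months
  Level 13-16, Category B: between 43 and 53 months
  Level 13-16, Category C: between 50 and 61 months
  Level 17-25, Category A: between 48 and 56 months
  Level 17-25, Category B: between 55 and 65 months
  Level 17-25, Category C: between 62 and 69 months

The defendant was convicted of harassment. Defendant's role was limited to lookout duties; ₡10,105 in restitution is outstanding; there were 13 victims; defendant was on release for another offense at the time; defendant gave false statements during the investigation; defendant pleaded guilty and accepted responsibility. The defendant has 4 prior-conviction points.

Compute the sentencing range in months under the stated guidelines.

55-65 months

Base offense level for harassment: 11.
S1 applies: 11 − 2 = 9.
S2 applies: 9 + 2 = 11.
S3 applies (level before this adjustment is 11 ≥ 11, so +2): 11 + 2 = 13.
S5 applies: 13 + 3 = 16.
S6 applies: 16 − 2 = 14.
S7 applies (level before this adjustment is 14 ≥ 8, so +5): 14 + 5 = 19.
Final offense level: 19.
Criminal history: 4 prior points → Category B (3-6).
Level 19 falls in the 17-25 band.
Grid: Level 17-25 × Category B = 55-65 months.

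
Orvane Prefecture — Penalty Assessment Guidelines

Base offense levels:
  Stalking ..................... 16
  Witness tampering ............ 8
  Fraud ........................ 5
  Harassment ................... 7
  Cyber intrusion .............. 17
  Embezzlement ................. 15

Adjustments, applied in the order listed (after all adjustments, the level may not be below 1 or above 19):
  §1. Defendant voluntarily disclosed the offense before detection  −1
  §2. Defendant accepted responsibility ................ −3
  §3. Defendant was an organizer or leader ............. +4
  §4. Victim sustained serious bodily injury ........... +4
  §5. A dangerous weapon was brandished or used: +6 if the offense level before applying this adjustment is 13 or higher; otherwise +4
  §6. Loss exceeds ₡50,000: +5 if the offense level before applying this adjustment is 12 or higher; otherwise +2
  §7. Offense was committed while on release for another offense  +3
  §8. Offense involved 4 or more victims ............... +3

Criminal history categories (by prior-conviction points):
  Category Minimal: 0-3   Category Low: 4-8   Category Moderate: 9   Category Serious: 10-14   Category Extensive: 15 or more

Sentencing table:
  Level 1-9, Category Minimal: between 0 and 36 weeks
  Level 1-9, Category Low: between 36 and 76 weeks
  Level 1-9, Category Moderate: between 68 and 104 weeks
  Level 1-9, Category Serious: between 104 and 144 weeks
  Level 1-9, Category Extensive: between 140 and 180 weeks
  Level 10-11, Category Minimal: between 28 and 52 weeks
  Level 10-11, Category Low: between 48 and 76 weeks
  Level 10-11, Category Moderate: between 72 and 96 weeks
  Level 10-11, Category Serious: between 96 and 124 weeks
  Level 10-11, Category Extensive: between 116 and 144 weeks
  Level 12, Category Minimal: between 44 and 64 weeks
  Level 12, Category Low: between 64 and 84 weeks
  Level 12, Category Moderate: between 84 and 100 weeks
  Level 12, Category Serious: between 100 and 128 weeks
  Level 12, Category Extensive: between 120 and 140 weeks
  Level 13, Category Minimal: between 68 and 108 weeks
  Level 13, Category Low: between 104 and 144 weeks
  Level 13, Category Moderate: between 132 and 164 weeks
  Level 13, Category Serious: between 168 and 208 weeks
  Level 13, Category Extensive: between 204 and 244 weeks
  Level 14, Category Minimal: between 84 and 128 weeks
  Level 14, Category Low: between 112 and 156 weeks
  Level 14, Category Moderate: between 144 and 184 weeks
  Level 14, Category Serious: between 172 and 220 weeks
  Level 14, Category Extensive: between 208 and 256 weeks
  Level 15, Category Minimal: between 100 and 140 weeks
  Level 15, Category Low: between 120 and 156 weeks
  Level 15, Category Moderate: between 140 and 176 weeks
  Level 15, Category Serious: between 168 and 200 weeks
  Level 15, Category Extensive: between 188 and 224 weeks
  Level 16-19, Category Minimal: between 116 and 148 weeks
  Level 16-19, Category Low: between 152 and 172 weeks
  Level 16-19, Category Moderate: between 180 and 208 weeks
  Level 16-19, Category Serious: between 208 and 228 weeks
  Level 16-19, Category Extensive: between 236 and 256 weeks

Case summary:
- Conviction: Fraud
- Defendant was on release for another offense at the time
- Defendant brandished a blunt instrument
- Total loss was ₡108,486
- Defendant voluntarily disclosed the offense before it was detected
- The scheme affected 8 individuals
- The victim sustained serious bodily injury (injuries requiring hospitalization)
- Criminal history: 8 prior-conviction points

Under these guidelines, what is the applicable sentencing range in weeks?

Base offense level for fraud: 5.
§1 applies: 5 − 1 = 4.
§2 does not apply.
§4 applies: 4 + 4 = 8.
§5 applies (level before this adjustment is 8 < 13, so +4): 8 + 4 = 12.
§6 applies (level before this adjustment is 12 ≥ 12, so +5): 12 + 5 = 17.
§7 applies: 17 + 3 = 20.
§8 applies: 20 + 3 = 23.
Level 23 exceeds the maximum of 19; capped at 19.
Final offense level: 19.
Criminal history: 8 prior points → Category Low (4-8).
Level 19 falls in the 16-19 band.
Grid: Level 16-19 × Category Low = 152-172 weeks.

152-172 weeks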